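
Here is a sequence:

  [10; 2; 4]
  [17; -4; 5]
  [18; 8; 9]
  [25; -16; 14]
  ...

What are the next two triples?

[26; 32; 23], [33; -64; 37]

First component goes 10, 17, 18, 25 → 26 → 33 (alternating steps +7, +1, +7, +1, …).
Second component goes 2, -4, 8, -16 → 32 → -64 (×(-2) each step).
Third component goes 4, 5, 9, 14 → 23 → 37 (each term is the sum of the two before it).
So the next two triples are [26; 32; 23] and [33; -64; 37].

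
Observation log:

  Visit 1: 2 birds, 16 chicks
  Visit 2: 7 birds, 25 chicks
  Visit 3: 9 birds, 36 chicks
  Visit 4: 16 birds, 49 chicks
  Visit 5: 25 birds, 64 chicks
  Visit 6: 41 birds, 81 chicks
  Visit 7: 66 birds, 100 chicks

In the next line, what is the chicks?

121

Chicks: perfect squares: 4², 5², 6², …; 16, 25, 36, 49, 64, 81, 100 → 121.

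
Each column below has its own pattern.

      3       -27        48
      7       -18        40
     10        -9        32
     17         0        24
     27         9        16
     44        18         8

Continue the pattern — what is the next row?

First component: each term is the sum of the two before it; 3, 7, 10, 17, 27, 44 → 71.
Second component goes -27, -18, -9, 0, 9, 18 → 27 (+9 each step).
Third component goes 48, 40, 32, 24, 16, 8 → 0 (−8 each step).
Combining the parts gives 71  27  0.

71  27  0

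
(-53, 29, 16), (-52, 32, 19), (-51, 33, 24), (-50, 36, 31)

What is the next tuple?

First entry goes -53, -52, -51, -50 → -49 (+1 each step).
For the second entry, alternating steps +3, +1, +3, +1, …: 29, 32, 33, 36 → 37.
Third entry — differences are 3, 5, 7, … (increasing by 2 each time): 16, 19, 24, 31 → 40.
Putting it together: (-49, 37, 40).

(-49, 37, 40)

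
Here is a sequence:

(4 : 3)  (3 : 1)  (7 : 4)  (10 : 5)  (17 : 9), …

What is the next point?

First entry goes 4, 3, 7, 10, 17 → 27 (each term is the sum of the two before it).
Second entry — each term is the sum of the two before it: 3, 1, 4, 5, 9 → 14.
Putting it together: (27 : 14).

(27 : 14)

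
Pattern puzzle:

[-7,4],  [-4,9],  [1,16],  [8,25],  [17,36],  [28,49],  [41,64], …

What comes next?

First entry: differences are 3, 5, 7, … (increasing by 2 each time); -7, -4, 1, 8, 17, 28, 41 → 56.
For the second entry, perfect squares: 2², 3², 4², …: 4, 9, 16, 25, 36, 49, 64 → 81.
So the next pair is [56,81].

[56,81]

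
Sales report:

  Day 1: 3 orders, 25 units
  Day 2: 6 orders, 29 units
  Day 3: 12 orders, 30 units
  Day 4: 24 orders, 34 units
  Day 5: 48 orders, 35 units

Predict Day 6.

Orders goes 3, 6, 12, 24, 48 → 96 (×2 each step).
Units: alternating steps +4, +1, +4, +1, …, so 25, 29, 30, 34, 35 → 39.
So the next line is 96 orders, 39 units.

96 orders, 39 units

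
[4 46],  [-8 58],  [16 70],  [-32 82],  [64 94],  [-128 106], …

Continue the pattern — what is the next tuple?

First coordinate: ×(-2) each step, so 4, -8, 16, -32, 64, -128 → 256.
Second coordinate goes 46, 58, 70, 82, 94, 106 → 118 (+12 each step).
Combining the parts gives [256 118].

[256 118]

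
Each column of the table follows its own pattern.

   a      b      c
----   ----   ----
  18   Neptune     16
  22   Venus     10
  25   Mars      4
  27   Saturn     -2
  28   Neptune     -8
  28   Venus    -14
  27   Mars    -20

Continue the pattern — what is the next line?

Column a: differences are 4, 3, 2, … (decreasing by 1 each time), so 18, 22, 25, 27, 28, 28, 27 → 25.
For the column b, repeats Neptune → Venus → Mars → Saturn: Neptune, Venus, Mars, Saturn, Neptune, Venus, Mars → Saturn.
Column c — −6 each step: 16, 10, 4, -2, -8, -14, -20 → -26.
So the next line is 25  Saturn  -26.

25  Saturn  -26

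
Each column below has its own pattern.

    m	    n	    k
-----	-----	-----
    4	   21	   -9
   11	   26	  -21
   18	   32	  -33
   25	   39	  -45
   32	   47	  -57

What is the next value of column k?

-69

Column k — −12 each step: -9, -21, -33, -45, -57 → -69.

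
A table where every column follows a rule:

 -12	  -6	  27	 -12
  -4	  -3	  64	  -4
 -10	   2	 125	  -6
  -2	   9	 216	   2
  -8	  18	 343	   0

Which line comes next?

First component: alternating steps +8, −6, +8, −6, …; -12, -4, -10, -2, -8 → 0.
Second component: differences are 3, 5, 7, … (increasing by 2 each time), so -6, -3, 2, 9, 18 → 29.
Third component: perfect cubes: 3³, 4³, 5³, …; 27, 64, 125, 216, 343 → 512.
Fourth component — alternating steps +8, −2, +8, −2, …: -12, -4, -6, 2, 0 → 8.
Putting it together: 0  29  512  8.

0  29  512  8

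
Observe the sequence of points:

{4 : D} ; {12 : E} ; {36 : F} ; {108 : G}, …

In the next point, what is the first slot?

First slot — ×3 each step: 4, 12, 36, 108 → 324.
Letter: letters move forward 1 place in the alphabet; D, E, F, G → H.

324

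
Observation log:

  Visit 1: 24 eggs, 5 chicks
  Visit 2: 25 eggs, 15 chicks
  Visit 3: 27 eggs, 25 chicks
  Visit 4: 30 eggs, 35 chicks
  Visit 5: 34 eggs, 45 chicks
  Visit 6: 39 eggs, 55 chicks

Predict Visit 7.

Eggs: 24, 25, 27, 30, 34, 39 → 45 (differences are 1, 2, 3, … (increasing by 1 each time)).
Chicks — +10 each step: 5, 15, 25, 35, 45, 55 → 65.
Combining the parts gives 45 eggs, 65 chicks.

45 eggs, 65 chicks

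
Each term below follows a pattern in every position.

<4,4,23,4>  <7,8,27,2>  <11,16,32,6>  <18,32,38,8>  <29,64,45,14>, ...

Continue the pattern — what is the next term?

First value: each term is the sum of the two before it, so 4, 7, 11, 18, 29 → 47.
For the second value, ×2 each step: 4, 8, 16, 32, 64 → 128.
Third value — differences are 4, 5, 6, … (increasing by 1 each time): 23, 27, 32, 38, 45 → 53.
For the fourth value, each term is the sum of the two before it: 4, 2, 6, 8, 14 → 22.
Combining the parts gives <47,128,53,22>.

<47,128,53,22>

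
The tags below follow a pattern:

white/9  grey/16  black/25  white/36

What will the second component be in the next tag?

49

Second component: perfect squares: 3², 4², 5², …; 9, 16, 25, 36 → 49.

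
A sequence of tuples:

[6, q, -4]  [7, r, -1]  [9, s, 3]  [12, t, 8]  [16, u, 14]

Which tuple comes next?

[21, v, 21]

First value: differences are 1, 2, 3, … (increasing by 1 each time); 6, 7, 9, 12, 16 → 21.
Letter goes q, r, s, t, u → v (letters move forward 1 place in the alphabet).
Third value goes -4, -1, 3, 8, 14 → 21 (differences are 3, 4, 5, … (increasing by 1 each time)).
Combining the parts gives [21, v, 21].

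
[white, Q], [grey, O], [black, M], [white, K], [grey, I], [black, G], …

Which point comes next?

Shade: white, grey, black, white, grey, black → white (repeats white → grey → black).
Letter goes Q, O, M, K, I, G → E (letters move back 2 places in the alphabet).
Combining the parts gives [white, E].

[white, E]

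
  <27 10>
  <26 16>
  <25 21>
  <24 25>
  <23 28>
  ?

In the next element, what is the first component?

22

For the first component, −1 each step: 27, 26, 25, 24, 23 → 22.
Second component goes 10, 16, 21, 25, 28 → 30 (differences are 6, 5, 4, … (decreasing by 1 each time)).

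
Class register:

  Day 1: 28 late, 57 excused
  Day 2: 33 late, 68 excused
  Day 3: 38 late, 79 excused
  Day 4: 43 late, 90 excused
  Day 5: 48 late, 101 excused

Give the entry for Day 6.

53 late, 112 excused

Late: +5 each step, so 28, 33, 38, 43, 48 → 53.
Excused: 57, 68, 79, 90, 101 → 112 (+11 each step).
Combining the parts gives 53 late, 112 excused.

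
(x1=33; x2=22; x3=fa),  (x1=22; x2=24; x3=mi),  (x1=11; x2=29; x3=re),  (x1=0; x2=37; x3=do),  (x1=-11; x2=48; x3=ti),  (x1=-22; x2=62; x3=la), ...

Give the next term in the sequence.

X1: 33, 22, 11, 0, -11, -22 → -33 (−11 each step).
X2: 22, 24, 29, 37, 48, 62 → 79 (differences are 2, 5, 8, … (increasing by 3 each time)).
X3: runs backward through the solfège scale do→ti, so fa, mi, re, do, ti, la → sol.
Combining the parts gives (x1=-33; x2=79; x3=sol).

(x1=-33; x2=79; x3=sol)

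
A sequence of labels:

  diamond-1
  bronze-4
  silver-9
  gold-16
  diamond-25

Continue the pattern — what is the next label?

bronze-36

Rank: repeats diamond → bronze → silver → gold, so diamond, bronze, silver, gold, diamond → bronze.
Second component — perfect squares: 1², 2², 3², …: 1, 4, 9, 16, 25 → 36.
Combining the parts gives bronze-36.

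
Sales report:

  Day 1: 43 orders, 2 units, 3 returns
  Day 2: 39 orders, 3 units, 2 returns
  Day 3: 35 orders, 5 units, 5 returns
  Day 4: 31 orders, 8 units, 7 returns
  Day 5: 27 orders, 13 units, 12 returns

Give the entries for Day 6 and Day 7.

Orders goes 43, 39, 35, 31, 27 → 23 → 19 (−4 each step).
Units — each term is the sum of the two before it: 2, 3, 5, 8, 13 → 21 → 34.
Returns: 3, 2, 5, 7, 12 → 19 → 31 (each term is the sum of the two before it).
So the next two rows are 23 orders, 21 units, 19 returns and 19 orders, 34 units, 31 returns.

23 orders, 21 units, 19 returns; 19 orders, 34 units, 31 returns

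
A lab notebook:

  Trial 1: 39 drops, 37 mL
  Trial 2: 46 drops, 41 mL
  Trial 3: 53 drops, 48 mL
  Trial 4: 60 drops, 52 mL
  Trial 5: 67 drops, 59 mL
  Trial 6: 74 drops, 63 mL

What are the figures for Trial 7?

Drops goes 39, 46, 53, 60, 67, 74 → 81 (+7 each step).
For the mL, alternating steps +4, +7, +4, +7, …: 37, 41, 48, 52, 59, 63 → 70.
Putting it together: 81 drops, 70 mL.

81 drops, 70 mL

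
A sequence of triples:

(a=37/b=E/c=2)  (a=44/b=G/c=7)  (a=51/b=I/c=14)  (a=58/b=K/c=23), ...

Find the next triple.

A goes 37, 44, 51, 58 → 65 (+7 each step).
B: letters move forward 2 places in the alphabet, so E, G, I, K → M.
C — differences are 5, 7, 9, … (increasing by 2 each time): 2, 7, 14, 23 → 34.
Combining the parts gives (a=65/b=M/c=34).

(a=65/b=M/c=34)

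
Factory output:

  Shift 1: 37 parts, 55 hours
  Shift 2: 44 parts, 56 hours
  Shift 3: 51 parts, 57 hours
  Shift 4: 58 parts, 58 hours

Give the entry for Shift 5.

Parts: +7 each step; 37, 44, 51, 58 → 65.
Hours goes 55, 56, 57, 58 → 59 (+1 each step).
So the next record is 65 parts, 59 hours.

65 parts, 59 hours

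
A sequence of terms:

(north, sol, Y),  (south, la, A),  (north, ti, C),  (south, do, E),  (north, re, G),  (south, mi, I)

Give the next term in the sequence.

(north, fa, K)

For the direction, alternates north ↔ south: north, south, north, south, north, south → north.
Note: sol, la, ti, do, re, mi → fa (runs through the solfège scale do→ti).
Letter: letters move forward 2 places in the alphabet, wrapping Z→A, so Y, A, C, E, G, I → K.
Combining the parts gives (north, fa, K).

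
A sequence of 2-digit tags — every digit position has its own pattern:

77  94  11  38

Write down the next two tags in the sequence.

First digit: 7, 9, 1, 3 → 5 → 7 (+2 each step, mod 10).
Second digit: 7, 4, 1, 8 → 5 → 2 (−3 each step, mod 10).
So the next two tags are 55 and 72.

55, 72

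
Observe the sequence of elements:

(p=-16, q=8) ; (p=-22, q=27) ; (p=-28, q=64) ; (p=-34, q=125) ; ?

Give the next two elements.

P: −6 each step, so -16, -22, -28, -34 → -40 → -46.
For the q, perfect cubes: 2³, 3³, 4³, …: 8, 27, 64, 125 → 216 → 343.
Putting the parts together: (p=-40, q=216) and then (p=-46, q=343).

(p=-40, q=216), (p=-46, q=343)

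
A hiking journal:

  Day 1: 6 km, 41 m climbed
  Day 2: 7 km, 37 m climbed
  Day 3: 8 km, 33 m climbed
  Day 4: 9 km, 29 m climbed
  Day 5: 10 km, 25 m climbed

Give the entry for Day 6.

11 km, 21 m climbed

Km: 6, 7, 8, 9, 10 → 11 (+1 each step).
M climbed: −4 each step; 41, 37, 33, 29, 25 → 21.
Combining the parts gives 11 km, 21 m climbed.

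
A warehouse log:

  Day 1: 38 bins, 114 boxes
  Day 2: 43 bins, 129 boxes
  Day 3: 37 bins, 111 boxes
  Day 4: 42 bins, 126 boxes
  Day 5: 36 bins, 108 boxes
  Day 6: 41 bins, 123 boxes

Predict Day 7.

Bins: alternating steps +5, −6, +5, −6, …, so 38, 43, 37, 42, 36, 41 → 35.
Boxes: always 3 × the bins, so 114, 129, 111, 126, 108, 123 → 105.
Putting it together: 35 bins, 105 boxes.

35 bins, 105 boxes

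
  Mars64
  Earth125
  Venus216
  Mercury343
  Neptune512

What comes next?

Uranus729

Planet: runs backward through the planets Mercury→Neptune, so Mars, Earth, Venus, Mercury, Neptune → Uranus.
Second component: perfect cubes: 4³, 5³, 6³, …, so 64, 125, 216, 343, 512 → 729.
So the next token is Uranus729.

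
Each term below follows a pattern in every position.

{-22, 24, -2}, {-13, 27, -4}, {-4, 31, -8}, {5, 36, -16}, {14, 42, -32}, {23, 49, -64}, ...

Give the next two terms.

First slot — +9 each step: -22, -13, -4, 5, 14, 23 → 32 → 41.
Second slot: differences are 3, 4, 5, … (increasing by 1 each time), so 24, 27, 31, 36, 42, 49 → 57 → 66.
Third slot — ×2 each step: -2, -4, -8, -16, -32, -64 → -128 → -256.
Putting the parts together: {32, 57, -128} and then {41, 66, -256}.

{32, 57, -128}, {41, 66, -256}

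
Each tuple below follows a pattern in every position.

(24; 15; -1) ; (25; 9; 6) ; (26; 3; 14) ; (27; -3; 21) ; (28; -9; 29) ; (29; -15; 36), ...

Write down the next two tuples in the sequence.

(30; -21; 44), (31; -27; 51)

First part: +1 each step; 24, 25, 26, 27, 28, 29 → 30 → 31.
Second part — −6 each step: 15, 9, 3, -3, -9, -15 → -21 → -27.
Third part: alternating steps +7, +8, +7, +8, …; -1, 6, 14, 21, 29, 36 → 44 → 51.
Putting the parts together: (30; -21; 44) and then (31; -27; 51).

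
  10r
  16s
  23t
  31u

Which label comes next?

40v

First component: differences are 6, 7, 8, … (increasing by 1 each time); 10, 16, 23, 31 → 40.
Letter: letters move forward 1 place in the alphabet; r, s, t, u → v.
Combining the parts gives 40v.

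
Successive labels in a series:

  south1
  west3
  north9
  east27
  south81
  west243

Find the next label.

Direction: repeats south → west → north → east; south, west, north, east, south, west → north.
Second component: 1, 3, 9, 27, 81, 243 → 729 (×3 each step).
Putting it together: north729.

north729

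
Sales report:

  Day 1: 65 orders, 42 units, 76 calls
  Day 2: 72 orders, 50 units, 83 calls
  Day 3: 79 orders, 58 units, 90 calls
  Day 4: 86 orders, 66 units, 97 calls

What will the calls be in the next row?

104

Orders: +7 each step; 65, 72, 79, 86 → 93.
For the calls, always 11 more than the orders: 76, 83, 90, 97 → 104.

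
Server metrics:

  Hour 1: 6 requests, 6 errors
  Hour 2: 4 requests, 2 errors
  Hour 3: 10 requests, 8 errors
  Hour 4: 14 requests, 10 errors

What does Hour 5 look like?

24 requests, 18 errors

Requests: each term is the sum of the two before it, so 6, 4, 10, 14 → 24.
For the errors, each term is the sum of the two before it: 6, 2, 8, 10 → 18.
Combining the parts gives 24 requests, 18 errors.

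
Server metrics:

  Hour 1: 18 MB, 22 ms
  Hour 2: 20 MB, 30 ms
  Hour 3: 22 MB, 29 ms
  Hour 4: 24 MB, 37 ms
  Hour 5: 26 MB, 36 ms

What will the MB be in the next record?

28

MB — +2 each step: 18, 20, 22, 24, 26 → 28.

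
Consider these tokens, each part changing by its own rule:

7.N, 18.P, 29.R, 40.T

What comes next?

First component — +11 each step: 7, 18, 29, 40 → 51.
For the letter, letters move forward 2 places in the alphabet: N, P, R, T → V.
Putting it together: 51.V.

51.V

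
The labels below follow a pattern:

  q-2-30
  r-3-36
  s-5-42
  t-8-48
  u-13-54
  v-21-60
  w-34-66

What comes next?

x-55-72

Letter — letters move forward 1 place in the alphabet: q, r, s, t, u, v, w → x.
Second component: 2, 3, 5, 8, 13, 21, 34 → 55 (each term is the sum of the two before it).
For the third component, +6 each step: 30, 36, 42, 48, 54, 60, 66 → 72.
Putting it together: x-55-72.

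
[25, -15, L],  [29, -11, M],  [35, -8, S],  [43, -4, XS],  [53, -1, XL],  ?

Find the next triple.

[65, 3, L]

For the first slot, differences are 4, 6, 8, … (increasing by 2 each time): 25, 29, 35, 43, 53 → 65.
Second slot: alternating steps +4, +3, +4, +3, …; -15, -11, -8, -4, -1 → 3.
Size: L, M, S, XS, XL → L (runs backward through clothing sizes XS→XL).
So the next triple is [65, 3, L].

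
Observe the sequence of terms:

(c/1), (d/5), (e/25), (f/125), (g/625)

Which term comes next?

(h/3125)

Letter — letters move forward 1 place in the alphabet: c, d, e, f, g → h.
Second component: ×5 each step, so 1, 5, 25, 125, 625 → 3125.
Putting it together: (h/3125).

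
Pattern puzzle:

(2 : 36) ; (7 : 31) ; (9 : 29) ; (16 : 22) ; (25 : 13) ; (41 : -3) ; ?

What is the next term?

First value: each term is the sum of the two before it; 2, 7, 9, 16, 25, 41 → 66.
For the second value, together with the first value always sums to 38: 36, 31, 29, 22, 13, -3 → -28.
So the next term is (66 : -28).

(66 : -28)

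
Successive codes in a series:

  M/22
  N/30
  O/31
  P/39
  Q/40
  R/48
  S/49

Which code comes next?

T/57

Letter: M, N, O, P, Q, R, S → T (letters move forward 1 place in the alphabet).
Second component: alternating steps +8, +1, +8, +1, …, so 22, 30, 31, 39, 40, 48, 49 → 57.
Combining the parts gives T/57.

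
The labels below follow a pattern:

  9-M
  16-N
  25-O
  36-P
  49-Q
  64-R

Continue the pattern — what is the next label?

First component goes 9, 16, 25, 36, 49, 64 → 81 (perfect squares: 3², 4², 5², …).
Letter — letters move forward 1 place in the alphabet: M, N, O, P, Q, R → S.
Putting it together: 81-S.

81-S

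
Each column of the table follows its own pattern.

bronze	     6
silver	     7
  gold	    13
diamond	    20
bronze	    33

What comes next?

Rank: repeats bronze → silver → gold → diamond; bronze, silver, gold, diamond, bronze → silver.
Second component: 6, 7, 13, 20, 33 → 53 (each term is the sum of the two before it).
Putting it together: silver  53.

silver  53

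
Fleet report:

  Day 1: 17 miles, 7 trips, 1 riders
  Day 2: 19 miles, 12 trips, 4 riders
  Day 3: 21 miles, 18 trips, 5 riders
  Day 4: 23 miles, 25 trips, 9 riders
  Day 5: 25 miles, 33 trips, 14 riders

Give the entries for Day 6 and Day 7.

Miles: 17, 19, 21, 23, 25 → 27 → 29 (+2 each step).
Trips goes 7, 12, 18, 25, 33 → 42 → 52 (differences are 5, 6, 7, … (increasing by 1 each time)).
Riders goes 1, 4, 5, 9, 14 → 23 → 37 (each term is the sum of the two before it).
Putting the parts together: 27 miles, 42 trips, 23 riders and then 29 miles, 52 trips, 37 riders.

27 miles, 42 trips, 23 riders; 29 miles, 52 trips, 37 riders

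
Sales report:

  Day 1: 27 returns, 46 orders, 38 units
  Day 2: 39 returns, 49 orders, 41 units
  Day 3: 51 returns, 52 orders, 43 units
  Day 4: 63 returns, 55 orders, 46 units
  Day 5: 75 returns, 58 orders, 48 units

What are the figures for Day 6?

87 returns, 61 orders, 51 units

Returns: +12 each step, so 27, 39, 51, 63, 75 → 87.
Orders goes 46, 49, 52, 55, 58 → 61 (+3 each step).
Units: alternating steps +3, +2, +3, +2, …, so 38, 41, 43, 46, 48 → 51.
Putting it together: 87 returns, 61 orders, 51 units.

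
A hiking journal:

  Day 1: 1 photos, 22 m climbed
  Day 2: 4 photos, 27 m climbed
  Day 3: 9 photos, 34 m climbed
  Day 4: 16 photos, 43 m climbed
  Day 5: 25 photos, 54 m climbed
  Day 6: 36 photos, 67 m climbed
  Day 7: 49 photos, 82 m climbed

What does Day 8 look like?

64 photos, 99 m climbed

Photos: differences are 3, 5, 7, … (increasing by 2 each time); 1, 4, 9, 16, 25, 36, 49 → 64.
M climbed goes 22, 27, 34, 43, 54, 67, 82 → 99 (differences are 5, 7, 9, … (increasing by 2 each time)).
Putting it together: 64 photos, 99 m climbed.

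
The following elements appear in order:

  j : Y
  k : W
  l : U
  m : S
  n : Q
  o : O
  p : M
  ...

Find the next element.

q : K

First letter — letters move forward 1 place in the alphabet: j, k, l, m, n, o, p → q.
Second letter: Y, W, U, S, Q, O, M → K (letters move back 2 places in the alphabet).
Putting it together: q : K.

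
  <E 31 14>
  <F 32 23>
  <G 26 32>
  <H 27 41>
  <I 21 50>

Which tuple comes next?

<J 22 59>

Letter: letters move forward 1 place in the alphabet, so E, F, G, H, I → J.
Second slot goes 31, 32, 26, 27, 21 → 22 (alternating steps +1, −6, +1, −6, …).
Third slot: +9 each step; 14, 23, 32, 41, 50 → 59.
Putting it together: <J 22 59>.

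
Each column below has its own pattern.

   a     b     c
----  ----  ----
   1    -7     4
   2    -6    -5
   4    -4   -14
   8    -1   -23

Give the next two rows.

16  3  -32; 32  8  -41

Column a: ×2 each step, so 1, 2, 4, 8 → 16 → 32.
Column b goes -7, -6, -4, -1 → 3 → 8 (differences are 1, 2, 3, … (increasing by 1 each time)).
Column c — −9 each step: 4, -5, -14, -23 → -32 → -41.
So the next two rows are 16  3  -32 and 32  8  -41.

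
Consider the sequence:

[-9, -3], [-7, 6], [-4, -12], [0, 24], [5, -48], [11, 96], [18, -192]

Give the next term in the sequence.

First entry: differences are 2, 3, 4, … (increasing by 1 each time), so -9, -7, -4, 0, 5, 11, 18 → 26.
For the second entry, ×(-2) each step: -3, 6, -12, 24, -48, 96, -192 → 384.
Putting it together: [26, 384].

[26, 384]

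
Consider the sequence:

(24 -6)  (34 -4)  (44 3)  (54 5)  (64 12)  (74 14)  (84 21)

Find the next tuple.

First part — +10 each step: 24, 34, 44, 54, 64, 74, 84 → 94.
Second part: alternating steps +2, +7, +2, +7, …, so -6, -4, 3, 5, 12, 14, 21 → 23.
Putting it together: (94 23).

(94 23)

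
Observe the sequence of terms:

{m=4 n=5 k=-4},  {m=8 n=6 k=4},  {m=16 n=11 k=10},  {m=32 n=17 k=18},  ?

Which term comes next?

{m=64 n=28 k=24}

M — ×2 each step: 4, 8, 16, 32 → 64.
N — each term is the sum of the two before it: 5, 6, 11, 17 → 28.
K — alternating steps +8, +6, +8, +6, …: -4, 4, 10, 18 → 24.
Putting it together: {m=64 n=28 k=24}.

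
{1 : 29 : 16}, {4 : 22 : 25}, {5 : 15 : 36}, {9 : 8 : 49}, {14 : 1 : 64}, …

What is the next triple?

First coordinate: each term is the sum of the two before it, so 1, 4, 5, 9, 14 → 23.
Second coordinate goes 29, 22, 15, 8, 1 → -6 (−7 each step).
Third coordinate: perfect squares: 4², 5², 6², …; 16, 25, 36, 49, 64 → 81.
So the next triple is {23 : -6 : 81}.

{23 : -6 : 81}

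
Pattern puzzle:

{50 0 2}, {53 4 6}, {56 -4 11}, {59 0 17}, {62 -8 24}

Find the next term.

{65 -4 32}

First coordinate: +3 each step, so 50, 53, 56, 59, 62 → 65.
Second coordinate goes 0, 4, -4, 0, -8 → -4 (alternating steps +4, −8, +4, −8, …).
Third coordinate: differences are 4, 5, 6, … (increasing by 1 each time), so 2, 6, 11, 17, 24 → 32.
So the next term is {65 -4 32}.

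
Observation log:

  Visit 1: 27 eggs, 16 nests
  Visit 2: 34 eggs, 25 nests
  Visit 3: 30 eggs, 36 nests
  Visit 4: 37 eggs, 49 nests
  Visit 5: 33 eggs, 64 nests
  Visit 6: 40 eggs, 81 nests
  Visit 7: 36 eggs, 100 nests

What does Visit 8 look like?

43 eggs, 121 nests

Eggs: 27, 34, 30, 37, 33, 40, 36 → 43 (alternating steps +7, −4, +7, −4, …).
Nests: perfect squares: 4², 5², 6², …, so 16, 25, 36, 49, 64, 81, 100 → 121.
Putting it together: 43 eggs, 121 nests.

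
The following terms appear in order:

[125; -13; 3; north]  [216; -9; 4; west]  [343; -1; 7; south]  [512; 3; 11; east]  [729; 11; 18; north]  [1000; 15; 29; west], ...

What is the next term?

For the first component, perfect cubes: 5³, 6³, 7³, …: 125, 216, 343, 512, 729, 1000 → 1331.
Second component: -13, -9, -1, 3, 11, 15 → 23 (alternating steps +4, +8, +4, +8, …).
Third component: each term is the sum of the two before it, so 3, 4, 7, 11, 18, 29 → 47.
Direction: repeats north → west → south → east; north, west, south, east, north, west → south.
Combining the parts gives [1331; 23; 47; south].

[1331; 23; 47; south]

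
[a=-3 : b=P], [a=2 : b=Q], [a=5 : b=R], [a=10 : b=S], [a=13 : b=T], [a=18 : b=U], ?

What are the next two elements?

[a=21 : b=V], [a=26 : b=W]

A goes -3, 2, 5, 10, 13, 18 → 21 → 26 (alternating steps +5, +3, +5, +3, …).
For the b, letters move forward 1 place in the alphabet: P, Q, R, S, T, U → V → W.
Putting the parts together: [a=21 : b=V] and then [a=26 : b=W].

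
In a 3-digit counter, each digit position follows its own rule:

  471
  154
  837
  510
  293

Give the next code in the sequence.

For the first digit, −3 each step, mod 10: 4, 1, 8, 5, 2 → 9.
Second digit: −2 each step, mod 10; 7, 5, 3, 1, 9 → 7.
For the third digit, +3 each step, mod 10: 1, 4, 7, 0, 3 → 6.
So the next code is 976.

976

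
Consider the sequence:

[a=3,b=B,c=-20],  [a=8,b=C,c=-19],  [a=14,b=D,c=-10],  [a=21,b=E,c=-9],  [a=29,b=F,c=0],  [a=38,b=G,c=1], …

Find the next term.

A: differences are 5, 6, 7, … (increasing by 1 each time); 3, 8, 14, 21, 29, 38 → 48.
B: B, C, D, E, F, G → H (letters move forward 1 place in the alphabet).
C goes -20, -19, -10, -9, 0, 1 → 10 (alternating steps +1, +9, +1, +9, …).
Combining the parts gives [a=48,b=H,c=10].

[a=48,b=H,c=10]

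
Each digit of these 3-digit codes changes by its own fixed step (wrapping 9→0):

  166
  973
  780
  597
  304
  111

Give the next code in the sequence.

For the first digit, −2 each step, mod 10: 1, 9, 7, 5, 3, 1 → 9.
Second digit: 6, 7, 8, 9, 0, 1 → 2 (+1 each step, mod 10).
Third digit — −3 each step, mod 10: 6, 3, 0, 7, 4, 1 → 8.
So the next code is 928.

928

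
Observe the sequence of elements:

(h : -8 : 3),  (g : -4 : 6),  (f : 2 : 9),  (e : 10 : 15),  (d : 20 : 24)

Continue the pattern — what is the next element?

(c : 32 : 39)

Letter goes h, g, f, e, d → c (letters move back 1 place in the alphabet).
Second coordinate: -8, -4, 2, 10, 20 → 32 (differences are 4, 6, 8, … (increasing by 2 each time)).
Third coordinate: 3, 6, 9, 15, 24 → 39 (each term is the sum of the two before it).
Putting it together: (c : 32 : 39).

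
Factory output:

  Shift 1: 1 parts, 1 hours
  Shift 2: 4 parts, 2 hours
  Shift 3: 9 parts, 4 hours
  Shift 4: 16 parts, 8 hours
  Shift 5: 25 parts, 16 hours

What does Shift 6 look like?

36 parts, 32 hours

Parts: perfect squares: 1², 2², 3², …, so 1, 4, 9, 16, 25 → 36.
Hours: ×2 each step; 1, 2, 4, 8, 16 → 32.
Putting it together: 36 parts, 32 hours.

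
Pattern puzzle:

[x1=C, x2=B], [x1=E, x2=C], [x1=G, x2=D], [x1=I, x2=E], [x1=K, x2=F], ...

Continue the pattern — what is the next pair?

[x1=M, x2=G]

X1 goes C, E, G, I, K → M (letters move forward 2 places in the alphabet).
X2: letters move forward 1 place in the alphabet, so B, C, D, E, F → G.
So the next pair is [x1=M, x2=G].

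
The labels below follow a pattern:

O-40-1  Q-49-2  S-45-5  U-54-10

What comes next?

W-50-17

Letter: letters move forward 2 places in the alphabet, so O, Q, S, U → W.
Second component: alternating steps +9, −4, +9, −4, …; 40, 49, 45, 54 → 50.
For the third component, differences are 1, 3, 5, … (increasing by 2 each time): 1, 2, 5, 10 → 17.
Combining the parts gives W-50-17.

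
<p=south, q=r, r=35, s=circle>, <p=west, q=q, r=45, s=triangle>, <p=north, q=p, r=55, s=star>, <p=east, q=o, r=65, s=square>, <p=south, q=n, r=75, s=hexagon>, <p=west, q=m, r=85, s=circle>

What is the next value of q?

l

Q — letters move back 1 place in the alphabet: r, q, p, o, n, m → l.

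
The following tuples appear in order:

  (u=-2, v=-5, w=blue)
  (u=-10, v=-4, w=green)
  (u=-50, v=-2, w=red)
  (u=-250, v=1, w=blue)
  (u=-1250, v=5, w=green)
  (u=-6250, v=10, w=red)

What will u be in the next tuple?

For the u, ×5 each step: -2, -10, -50, -250, -1250, -6250 → -31250.
V: differences are 1, 2, 3, … (increasing by 1 each time), so -5, -4, -2, 1, 5, 10 → 16.
For the w, repeats blue → green → red: blue, green, red, blue, green, red → blue.

-31250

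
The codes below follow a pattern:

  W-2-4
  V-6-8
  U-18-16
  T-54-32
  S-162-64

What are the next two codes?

R-486-128 then Q-1458-256

For the letter, letters move back 1 place in the alphabet: W, V, U, T, S → R → Q.
Second component: 2, 6, 18, 54, 162 → 486 → 1458 (×3 each step).
Third component goes 4, 8, 16, 32, 64 → 128 → 256 (×2 each step).
So the next two codes are R-486-128 and Q-1458-256.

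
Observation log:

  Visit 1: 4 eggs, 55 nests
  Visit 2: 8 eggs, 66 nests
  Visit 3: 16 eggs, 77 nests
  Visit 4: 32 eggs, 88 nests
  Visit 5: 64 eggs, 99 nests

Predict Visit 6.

128 eggs, 110 nests

Eggs: ×2 each step, so 4, 8, 16, 32, 64 → 128.
Nests: +11 each step; 55, 66, 77, 88, 99 → 110.
Combining the parts gives 128 eggs, 110 nests.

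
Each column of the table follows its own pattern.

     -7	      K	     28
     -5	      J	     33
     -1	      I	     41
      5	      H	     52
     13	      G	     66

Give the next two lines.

First component goes -7, -5, -1, 5, 13 → 23 → 35 (differences are 2, 4, 6, … (increasing by 2 each time)).
Letter: K, J, I, H, G → F → E (letters move back 1 place in the alphabet).
For the third component, differences are 5, 8, 11, … (increasing by 3 each time): 28, 33, 41, 52, 66 → 83 → 103.
So the next two lines are 23  F  83 and 35  E  103.

23  F  83; 35  E  103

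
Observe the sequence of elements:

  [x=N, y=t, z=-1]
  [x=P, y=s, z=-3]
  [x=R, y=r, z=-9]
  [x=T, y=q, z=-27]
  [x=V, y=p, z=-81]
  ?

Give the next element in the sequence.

For the x, letters move forward 2 places in the alphabet: N, P, R, T, V → X.
Y: t, s, r, q, p → o (letters move back 1 place in the alphabet).
For the z, ×3 each step: -1, -3, -9, -27, -81 → -243.
Combining the parts gives [x=X, y=o, z=-243].

[x=X, y=o, z=-243]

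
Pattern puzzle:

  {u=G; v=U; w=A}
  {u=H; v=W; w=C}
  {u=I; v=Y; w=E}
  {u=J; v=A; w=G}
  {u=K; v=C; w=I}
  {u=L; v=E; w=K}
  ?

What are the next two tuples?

For the u, letters move forward 1 place in the alphabet: G, H, I, J, K, L → M → N.
V goes U, W, Y, A, C, E → G → I (letters move forward 2 places in the alphabet, wrapping Z→A).
W — letters move forward 2 places in the alphabet: A, C, E, G, I, K → M → O.
So the next two tuples are {u=M; v=G; w=M} and {u=N; v=I; w=O}.

{u=M; v=G; w=M}, {u=N; v=I; w=O}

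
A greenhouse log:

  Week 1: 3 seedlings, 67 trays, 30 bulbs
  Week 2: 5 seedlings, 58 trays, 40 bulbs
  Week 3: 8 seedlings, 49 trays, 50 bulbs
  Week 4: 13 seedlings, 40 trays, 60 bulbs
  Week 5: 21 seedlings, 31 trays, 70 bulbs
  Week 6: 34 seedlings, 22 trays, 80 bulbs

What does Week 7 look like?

Seedlings — each term is the sum of the two before it: 3, 5, 8, 13, 21, 34 → 55.
Trays goes 67, 58, 49, 40, 31, 22 → 13 (−9 each step).
Bulbs goes 30, 40, 50, 60, 70, 80 → 90 (+10 each step).
Putting it together: 55 seedlings, 13 trays, 90 bulbs.

55 seedlings, 13 trays, 90 bulbs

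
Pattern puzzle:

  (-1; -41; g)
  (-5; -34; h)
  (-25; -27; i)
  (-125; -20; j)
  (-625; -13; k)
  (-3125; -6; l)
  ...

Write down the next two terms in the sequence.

(-15625; 1; m), (-78125; 8; n)

First value goes -1, -5, -25, -125, -625, -3125 → -15625 → -78125 (×5 each step).
Second value: +7 each step; -41, -34, -27, -20, -13, -6 → 1 → 8.
Letter: g, h, i, j, k, l → m → n (letters move forward 1 place in the alphabet).
Putting the parts together: (-15625; 1; m) and then (-78125; 8; n).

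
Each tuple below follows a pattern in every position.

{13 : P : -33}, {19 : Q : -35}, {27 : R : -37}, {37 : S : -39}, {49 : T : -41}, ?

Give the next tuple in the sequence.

{63 : U : -43}

First part: 13, 19, 27, 37, 49 → 63 (differences are 6, 8, 10, … (increasing by 2 each time)).
Letter: P, Q, R, S, T → U (letters move forward 1 place in the alphabet).
For the third part, −2 each step: -33, -35, -37, -39, -41 → -43.
Combining the parts gives {63 : U : -43}.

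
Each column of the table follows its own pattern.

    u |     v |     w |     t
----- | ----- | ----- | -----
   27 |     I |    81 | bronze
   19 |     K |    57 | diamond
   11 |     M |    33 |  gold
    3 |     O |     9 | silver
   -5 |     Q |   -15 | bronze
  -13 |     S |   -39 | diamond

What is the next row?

Column u: −8 each step, so 27, 19, 11, 3, -5, -13 → -21.
Column v: I, K, M, O, Q, S → U (letters move forward 2 places in the alphabet).
Column w: always 3 × the column u, so 81, 57, 33, 9, -15, -39 → -63.
Column t — repeats bronze → diamond → gold → silver: bronze, diamond, gold, silver, bronze, diamond → gold.
So the next row is -21  U  -63  gold.

-21  U  -63  gold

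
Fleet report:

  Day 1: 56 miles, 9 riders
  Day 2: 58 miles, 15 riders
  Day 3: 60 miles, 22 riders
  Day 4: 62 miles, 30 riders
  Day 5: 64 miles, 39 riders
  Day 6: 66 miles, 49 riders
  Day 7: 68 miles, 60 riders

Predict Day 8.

70 miles, 72 riders

For the miles, +2 each step: 56, 58, 60, 62, 64, 66, 68 → 70.
Riders — differences are 6, 7, 8, … (increasing by 1 each time): 9, 15, 22, 30, 39, 49, 60 → 72.
Putting it together: 70 miles, 72 riders.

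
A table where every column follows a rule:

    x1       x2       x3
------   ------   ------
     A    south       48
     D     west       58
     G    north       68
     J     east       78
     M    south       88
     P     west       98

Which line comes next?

Column x1: letters move forward 3 places in the alphabet, so A, D, G, J, M, P → S.
Column x2 — repeats south → west → north → east: south, west, north, east, south, west → north.
Column x3: 48, 58, 68, 78, 88, 98 → 108 (+10 each step).
Combining the parts gives S  north  108.

S  north  108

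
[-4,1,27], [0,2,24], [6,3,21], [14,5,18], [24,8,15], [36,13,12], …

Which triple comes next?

[50,21,9]

First entry: -4, 0, 6, 14, 24, 36 → 50 (differences are 4, 6, 8, … (increasing by 2 each time)).
Second entry: each term is the sum of the two before it; 1, 2, 3, 5, 8, 13 → 21.
Third entry: 27, 24, 21, 18, 15, 12 → 9 (−3 each step).
Putting it together: [50,21,9].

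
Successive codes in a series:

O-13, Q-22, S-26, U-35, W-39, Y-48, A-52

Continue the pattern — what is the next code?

For the letter, letters move forward 2 places in the alphabet, wrapping Z→A: O, Q, S, U, W, Y, A → C.
Second component: 13, 22, 26, 35, 39, 48, 52 → 61 (alternating steps +9, +4, +9, +4, …).
So the next code is C-61.

C-61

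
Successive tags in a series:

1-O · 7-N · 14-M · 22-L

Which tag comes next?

For the first component, differences are 6, 7, 8, … (increasing by 1 each time): 1, 7, 14, 22 → 31.
Letter: O, N, M, L → K (letters move back 1 place in the alphabet).
Putting it together: 31-K.

31-K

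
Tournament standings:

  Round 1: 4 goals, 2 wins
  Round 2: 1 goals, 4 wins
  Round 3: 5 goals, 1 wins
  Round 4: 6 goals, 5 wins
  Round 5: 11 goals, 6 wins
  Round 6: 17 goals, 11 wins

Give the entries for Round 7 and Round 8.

28 goals, 17 wins; 45 goals, 28 wins

Goals: 4, 1, 5, 6, 11, 17 → 28 → 45 (each term is the sum of the two before it).
Wins: always the previous value of the goals; 2, 4, 1, 5, 6, 11 → 17 → 28.
Putting the parts together: 28 goals, 17 wins and then 45 goals, 28 wins.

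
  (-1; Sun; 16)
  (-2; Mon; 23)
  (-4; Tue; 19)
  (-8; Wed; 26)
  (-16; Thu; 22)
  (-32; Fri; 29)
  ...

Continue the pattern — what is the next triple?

First value: -1, -2, -4, -8, -16, -32 → -64 (×2 each step).
For the day, runs through the weekdays Mon→Sun: Sun, Mon, Tue, Wed, Thu, Fri → Sat.
For the third value, alternating steps +7, −4, +7, −4, …: 16, 23, 19, 26, 22, 29 → 25.
Putting it together: (-64; Sat; 25).

(-64; Sat; 25)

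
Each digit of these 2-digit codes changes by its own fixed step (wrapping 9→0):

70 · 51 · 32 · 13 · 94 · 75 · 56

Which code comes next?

First digit: −2 each step, mod 10, so 7, 5, 3, 1, 9, 7, 5 → 3.
Second digit: 0, 1, 2, 3, 4, 5, 6 → 7 (+1 each step, mod 10).
So the next code is 37.

37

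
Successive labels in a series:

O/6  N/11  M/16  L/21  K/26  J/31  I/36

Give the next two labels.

Letter goes O, N, M, L, K, J, I → H → G (letters move back 1 place in the alphabet).
Second component: +5 each step; 6, 11, 16, 21, 26, 31, 36 → 41 → 46.
Putting the parts together: H/41 and then G/46.

H/41, G/46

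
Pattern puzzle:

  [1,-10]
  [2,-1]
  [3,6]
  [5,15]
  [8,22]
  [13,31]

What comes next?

[21,38]

First part: 1, 2, 3, 5, 8, 13 → 21 (each term is the sum of the two before it).
Second part: alternating steps +9, +7, +9, +7, …, so -10, -1, 6, 15, 22, 31 → 38.
Putting it together: [21,38].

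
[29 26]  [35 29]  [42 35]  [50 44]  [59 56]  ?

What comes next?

[69 71]

First slot — differences are 6, 7, 8, … (increasing by 1 each time): 29, 35, 42, 50, 59 → 69.
Second slot: differences are 3, 6, 9, … (increasing by 3 each time); 26, 29, 35, 44, 56 → 71.
Combining the parts gives [69 71].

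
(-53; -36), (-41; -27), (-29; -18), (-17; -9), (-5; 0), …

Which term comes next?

(7; 9)

First entry: +12 each step, so -53, -41, -29, -17, -5 → 7.
Second entry: +9 each step, so -36, -27, -18, -9, 0 → 9.
So the next term is (7; 9).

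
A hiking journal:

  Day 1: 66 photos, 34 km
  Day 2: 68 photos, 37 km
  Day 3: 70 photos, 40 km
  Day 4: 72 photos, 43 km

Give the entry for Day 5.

Photos goes 66, 68, 70, 72 → 74 (+2 each step).
Km: +3 each step; 34, 37, 40, 43 → 46.
Putting it together: 74 photos, 46 km.

74 photos, 46 km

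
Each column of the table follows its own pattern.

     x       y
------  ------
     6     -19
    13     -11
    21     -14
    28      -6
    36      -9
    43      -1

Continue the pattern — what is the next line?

51  -4

Column x: alternating steps +7, +8, +7, +8, …, so 6, 13, 21, 28, 36, 43 → 51.
Column y: -19, -11, -14, -6, -9, -1 → -4 (alternating steps +8, −3, +8, −3, …).
Combining the parts gives 51  -4.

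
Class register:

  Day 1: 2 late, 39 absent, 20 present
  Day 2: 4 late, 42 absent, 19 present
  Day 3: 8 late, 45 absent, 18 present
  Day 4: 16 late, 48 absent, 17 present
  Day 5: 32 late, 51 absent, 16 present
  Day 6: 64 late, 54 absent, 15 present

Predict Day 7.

Late: ×2 each step; 2, 4, 8, 16, 32, 64 → 128.
Absent: +3 each step; 39, 42, 45, 48, 51, 54 → 57.
Present goes 20, 19, 18, 17, 16, 15 → 14 (−1 each step).
So the next record is 128 late, 57 absent, 14 present.

128 late, 57 absent, 14 present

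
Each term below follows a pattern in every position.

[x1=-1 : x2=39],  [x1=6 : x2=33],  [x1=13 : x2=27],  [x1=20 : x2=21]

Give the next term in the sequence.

[x1=27 : x2=15]

X1: -1, 6, 13, 20 → 27 (+7 each step).
X2 — −6 each step: 39, 33, 27, 21 → 15.
So the next term is [x1=27 : x2=15].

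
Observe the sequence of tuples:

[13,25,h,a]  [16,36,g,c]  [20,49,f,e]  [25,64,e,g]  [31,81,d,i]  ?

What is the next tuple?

First part: 13, 16, 20, 25, 31 → 38 (differences are 3, 4, 5, … (increasing by 1 each time)).
Second part — perfect squares: 5², 6², 7², …: 25, 36, 49, 64, 81 → 100.
First letter — letters move back 1 place in the alphabet: h, g, f, e, d → c.
Second letter goes a, c, e, g, i → k (letters move forward 2 places in the alphabet).
Putting it together: [38,100,c,k].

[38,100,c,k]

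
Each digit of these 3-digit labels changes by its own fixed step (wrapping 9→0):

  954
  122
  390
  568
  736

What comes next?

First digit: 9, 1, 3, 5, 7 → 9 (+2 each step, mod 10).
Second digit — −3 each step, mod 10: 5, 2, 9, 6, 3 → 0.
Third digit goes 4, 2, 0, 8, 6 → 4 (−2 each step, mod 10).
Putting it together: 904.

904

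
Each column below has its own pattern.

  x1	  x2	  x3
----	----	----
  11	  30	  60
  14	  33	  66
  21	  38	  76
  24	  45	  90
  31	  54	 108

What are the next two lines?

34  65  130; 41  78  156

For the column x1, alternating steps +3, +7, +3, +7, …: 11, 14, 21, 24, 31 → 34 → 41.
Column x2: 30, 33, 38, 45, 54 → 65 → 78 (differences are 3, 5, 7, … (increasing by 2 each time)).
Column x3: always 2 × the column x2, so 60, 66, 76, 90, 108 → 130 → 156.
Putting the parts together: 34  65  130 and then 41  78  156.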